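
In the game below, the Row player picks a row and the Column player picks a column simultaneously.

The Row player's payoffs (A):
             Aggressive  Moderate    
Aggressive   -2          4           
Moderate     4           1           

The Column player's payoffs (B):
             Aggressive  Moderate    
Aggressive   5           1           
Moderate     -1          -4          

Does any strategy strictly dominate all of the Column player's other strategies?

Aggressive

Check whether one of the Column player's strategies beats all alternatives regardless of what the opponent does.
Aggressive strictly dominates: vs Aggressive: 5 > 1; vs Moderate: -1 > -4.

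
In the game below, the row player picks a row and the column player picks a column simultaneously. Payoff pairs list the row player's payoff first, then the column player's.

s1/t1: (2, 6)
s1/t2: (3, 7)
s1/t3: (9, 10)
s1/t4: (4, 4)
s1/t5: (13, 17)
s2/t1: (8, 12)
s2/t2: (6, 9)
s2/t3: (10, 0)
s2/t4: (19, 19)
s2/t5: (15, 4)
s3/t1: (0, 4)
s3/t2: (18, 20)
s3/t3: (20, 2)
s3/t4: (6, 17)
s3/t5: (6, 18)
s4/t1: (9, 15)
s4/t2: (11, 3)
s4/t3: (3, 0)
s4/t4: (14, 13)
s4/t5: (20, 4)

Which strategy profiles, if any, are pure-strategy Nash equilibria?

A profile is a Nash equilibrium when each player is best-responding to the other.
The row player's best responses — vs t1: s4 (payoff 9); vs t2: s3 (payoff 18); vs t3: s3 (payoff 20); vs t4: s2 (payoff 19); vs t5: s4 (payoff 20).
The column player's best responses — vs s1: t5 (payoff 17); vs s2: t4 (payoff 19); vs s3: t2 (payoff 20); vs s4: t1 (payoff 15).
Mutual best responses occur at (s2, t4), (s3, t2), and (s4, t1); at each, neither player gains by switching.

(s2, t4), (s3, t2), and (s4, t1)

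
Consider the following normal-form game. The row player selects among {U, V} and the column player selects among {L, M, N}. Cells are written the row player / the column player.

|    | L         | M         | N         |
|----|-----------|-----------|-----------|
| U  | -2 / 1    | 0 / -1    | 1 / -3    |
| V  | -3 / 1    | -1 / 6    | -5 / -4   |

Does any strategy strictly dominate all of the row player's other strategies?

Check whether one of the row player's strategies beats all alternatives regardless of what the opponent does.
U strictly dominates: vs L: -2 > -3; vs M: 0 > -1; vs N: 1 > -5.

U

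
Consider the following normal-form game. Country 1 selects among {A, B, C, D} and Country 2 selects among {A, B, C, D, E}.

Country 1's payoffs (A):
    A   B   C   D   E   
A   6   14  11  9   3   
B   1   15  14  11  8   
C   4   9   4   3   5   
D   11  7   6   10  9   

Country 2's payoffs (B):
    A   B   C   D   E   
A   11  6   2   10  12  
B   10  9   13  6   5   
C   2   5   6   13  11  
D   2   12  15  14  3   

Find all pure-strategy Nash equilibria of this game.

(B, C)

A profile is a Nash equilibrium when each player is best-responding to the other.
Country 1's best responses — vs A: D (payoff 11); vs B: B (payoff 15); vs C: B (payoff 14); vs D: B (payoff 11); vs E: D (payoff 9).
Country 2's best responses — vs A: E (payoff 12); vs B: C (payoff 13); vs C: D (payoff 13); vs D: C (payoff 15).
The only mutual best response is (B, C); neither player gains by switching there.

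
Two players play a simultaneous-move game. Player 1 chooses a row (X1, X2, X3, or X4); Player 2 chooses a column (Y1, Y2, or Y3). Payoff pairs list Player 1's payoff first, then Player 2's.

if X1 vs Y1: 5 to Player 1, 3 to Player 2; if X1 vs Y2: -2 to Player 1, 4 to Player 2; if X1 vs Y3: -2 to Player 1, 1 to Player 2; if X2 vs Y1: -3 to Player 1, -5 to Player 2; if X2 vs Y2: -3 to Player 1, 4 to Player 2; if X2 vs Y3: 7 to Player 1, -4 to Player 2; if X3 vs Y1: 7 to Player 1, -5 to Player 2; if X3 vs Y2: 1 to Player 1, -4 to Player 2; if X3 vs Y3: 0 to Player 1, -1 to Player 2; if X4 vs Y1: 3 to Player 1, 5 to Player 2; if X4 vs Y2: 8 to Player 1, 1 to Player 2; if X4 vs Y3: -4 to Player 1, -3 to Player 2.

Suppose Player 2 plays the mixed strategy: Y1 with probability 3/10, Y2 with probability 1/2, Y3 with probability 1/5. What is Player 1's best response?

X4

Player 1's best reply maximizes expected payoff against the mix.
X1: (3/10)·5 + (1/2)·(-2) + (1/5)·(-2) = 1/10
X2: (3/10)·(-3) + (1/2)·(-3) + (1/5)·7 = -1
X3: (3/10)·7 + (1/2)·1 + (1/5)·0 = 13/5
X4: (3/10)·3 + (1/2)·8 + (1/5)·(-4) = 41/10
Highest expected payoff is 41/10, from X4.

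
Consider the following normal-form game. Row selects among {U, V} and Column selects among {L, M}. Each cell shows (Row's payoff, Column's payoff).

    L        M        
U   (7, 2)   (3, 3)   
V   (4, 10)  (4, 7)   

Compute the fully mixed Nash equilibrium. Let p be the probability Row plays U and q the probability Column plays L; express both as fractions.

In a mixed NE each player is indifferent between their pure strategies, so the opponent's mix sets the indifference.
Column indifferent between L and M: p·2 + (1−p)·10 = p·3 + (1−p)·7 ⟹ 10 + (-8)p = 7 + (-4)p ⟹ p = 3/4.
Row indifferent between U and V: q·7 + (1−q)·3 = q·4 + (1−q)·4 ⟹ 3 + 4q = 4 + 0q ⟹ q = 1/4.

p = 3/4, q = 1/4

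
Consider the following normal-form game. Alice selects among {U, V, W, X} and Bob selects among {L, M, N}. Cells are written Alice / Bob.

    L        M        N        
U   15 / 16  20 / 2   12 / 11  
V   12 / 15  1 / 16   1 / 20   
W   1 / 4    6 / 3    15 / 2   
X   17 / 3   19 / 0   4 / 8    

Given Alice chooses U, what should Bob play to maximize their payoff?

L

With Alice fixed at U, Bob's payoffs are: L → 16, M → 2, N → 11.
The maximum is 16, achieved by L.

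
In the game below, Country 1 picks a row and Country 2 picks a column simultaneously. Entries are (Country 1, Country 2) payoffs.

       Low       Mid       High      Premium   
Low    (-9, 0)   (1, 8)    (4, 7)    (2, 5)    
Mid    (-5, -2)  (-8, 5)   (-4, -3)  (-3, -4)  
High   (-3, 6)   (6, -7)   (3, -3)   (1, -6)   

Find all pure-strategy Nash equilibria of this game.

Check mutual best responses: a cell is a NE iff neither player can gain by unilaterally deviating.
Country 1's best responses — vs Low: High (payoff -3); vs Mid: High (payoff 6); vs High: Low (payoff 4); vs Premium: Low (payoff 2).
Country 2's best responses — vs Low: Mid (payoff 8); vs Mid: Mid (payoff 5); vs High: Low (payoff 6).
The only mutual best response is (High, Low); neither player gains by switching there.

(High, Low)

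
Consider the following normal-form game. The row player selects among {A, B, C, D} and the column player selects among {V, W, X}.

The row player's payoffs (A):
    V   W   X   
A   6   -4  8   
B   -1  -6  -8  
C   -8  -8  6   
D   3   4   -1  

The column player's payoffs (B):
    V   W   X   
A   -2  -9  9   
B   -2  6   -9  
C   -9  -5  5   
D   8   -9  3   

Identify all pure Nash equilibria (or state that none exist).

A profile is a Nash equilibrium when each player is best-responding to the other.
The row player's best responses — vs V: A (payoff 6); vs W: D (payoff 4); vs X: A (payoff 8).
The column player's best responses — vs A: X (payoff 9); vs B: W (payoff 6); vs C: X (payoff 5); vs D: V (payoff 8).
The only mutual best response is (A, X); neither player gains by switching there.

(A, X)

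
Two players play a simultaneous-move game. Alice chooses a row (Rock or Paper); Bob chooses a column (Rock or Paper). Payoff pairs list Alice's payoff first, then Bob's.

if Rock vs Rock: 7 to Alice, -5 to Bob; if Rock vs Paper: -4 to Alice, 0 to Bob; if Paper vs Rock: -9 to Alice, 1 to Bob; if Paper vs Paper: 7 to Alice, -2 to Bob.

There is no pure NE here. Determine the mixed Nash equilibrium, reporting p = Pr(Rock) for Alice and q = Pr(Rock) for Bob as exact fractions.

p = 3/8, q = 11/27

Each player's mixing probability is pinned down by making the *other* player indifferent.
Bob indifferent between Rock and Paper: p·(-5) + (1−p)·1 = p·0 + (1−p)·(-2) ⟹ 1 + (-6)p = (-2) + 2p ⟹ p = 3/8.
Alice indifferent between Rock and Paper: q·7 + (1−q)·(-4) = q·(-9) + (1−q)·7 ⟹ (-4) + 11q = 7 + (-16)q ⟹ q = 11/27.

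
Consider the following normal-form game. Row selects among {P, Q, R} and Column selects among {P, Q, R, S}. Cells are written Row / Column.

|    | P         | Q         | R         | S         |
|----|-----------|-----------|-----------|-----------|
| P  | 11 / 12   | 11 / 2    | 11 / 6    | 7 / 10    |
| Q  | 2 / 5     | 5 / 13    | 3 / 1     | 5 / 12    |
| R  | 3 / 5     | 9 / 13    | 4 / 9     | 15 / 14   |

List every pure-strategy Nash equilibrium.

(P, P) and (R, S)

Check mutual best responses: a cell is a NE iff neither player can gain by unilaterally deviating.
Row's best responses — vs P: P (payoff 11); vs Q: P (payoff 11); vs R: P (payoff 11); vs S: R (payoff 15).
Column's best responses — vs P: P (payoff 12); vs Q: Q (payoff 13); vs R: S (payoff 14).
Mutual best responses occur at (P, P) and (R, S); at each, neither player gains by switching.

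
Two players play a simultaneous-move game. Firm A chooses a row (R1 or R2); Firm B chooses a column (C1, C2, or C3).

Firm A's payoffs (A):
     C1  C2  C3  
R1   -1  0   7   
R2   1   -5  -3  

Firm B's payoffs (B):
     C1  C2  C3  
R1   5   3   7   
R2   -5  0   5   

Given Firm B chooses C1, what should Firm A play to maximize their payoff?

With Firm B fixed at C1, Firm A's payoffs are: R1 → -1, R2 → 1.
The maximum is 1, achieved by R2.

R2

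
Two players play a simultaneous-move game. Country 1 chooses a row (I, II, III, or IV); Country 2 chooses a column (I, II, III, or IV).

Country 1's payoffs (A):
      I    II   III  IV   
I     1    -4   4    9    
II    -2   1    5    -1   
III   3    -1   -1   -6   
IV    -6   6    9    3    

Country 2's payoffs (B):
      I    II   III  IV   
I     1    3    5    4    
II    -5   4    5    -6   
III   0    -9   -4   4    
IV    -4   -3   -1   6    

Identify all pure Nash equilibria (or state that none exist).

There is no pure-strategy Nash equilibrium

Find each player's best response to every opponent strategy; NE are the intersections.
Country 1's best responses — vs I: III (payoff 3); vs II: IV (payoff 6); vs III: IV (payoff 9); vs IV: I (payoff 9).
Country 2's best responses — vs I: III (payoff 5); vs II: III (payoff 5); vs III: IV (payoff 4); vs IV: IV (payoff 6).
No cell has both players best-responding. For instance, Country 1's best reply to II is IV, but against IV Country 2 prefers IV over II.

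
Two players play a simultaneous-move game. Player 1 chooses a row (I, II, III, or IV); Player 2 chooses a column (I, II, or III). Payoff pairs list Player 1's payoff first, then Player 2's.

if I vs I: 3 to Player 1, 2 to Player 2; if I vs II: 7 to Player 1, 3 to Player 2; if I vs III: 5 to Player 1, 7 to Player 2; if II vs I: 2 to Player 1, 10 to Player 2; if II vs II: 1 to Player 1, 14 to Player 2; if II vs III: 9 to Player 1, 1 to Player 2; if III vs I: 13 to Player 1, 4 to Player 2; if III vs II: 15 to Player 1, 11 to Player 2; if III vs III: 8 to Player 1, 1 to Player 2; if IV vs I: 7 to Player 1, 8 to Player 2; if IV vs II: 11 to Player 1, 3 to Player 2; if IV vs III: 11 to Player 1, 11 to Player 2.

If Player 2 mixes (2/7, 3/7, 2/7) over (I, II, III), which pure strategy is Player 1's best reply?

III

Player 1's best reply maximizes expected payoff against the mix.
I: (2/7)·3 + (3/7)·7 + (2/7)·5 = 37/7
II: (2/7)·2 + (3/7)·1 + (2/7)·9 = 25/7
III: (2/7)·13 + (3/7)·15 + (2/7)·8 = 87/7
IV: (2/7)·7 + (3/7)·11 + (2/7)·11 = 69/7
Highest expected payoff is 87/7, from III.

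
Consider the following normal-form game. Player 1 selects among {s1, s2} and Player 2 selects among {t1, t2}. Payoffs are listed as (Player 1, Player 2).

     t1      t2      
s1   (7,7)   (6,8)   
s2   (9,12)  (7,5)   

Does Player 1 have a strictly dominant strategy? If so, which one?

A strategy is strictly dominant if it gives Player 1 a strictly higher payoff than every other strategy, against every choice by the opponent.
s2 strictly dominates: vs t1: 9 > 7; vs t2: 7 > 6.

s2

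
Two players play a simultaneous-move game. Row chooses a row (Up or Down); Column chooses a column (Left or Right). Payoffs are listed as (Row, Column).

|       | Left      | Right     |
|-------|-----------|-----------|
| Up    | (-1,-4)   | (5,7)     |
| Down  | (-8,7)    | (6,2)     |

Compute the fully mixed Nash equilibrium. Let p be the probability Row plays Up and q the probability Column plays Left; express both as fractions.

p = 5/16, q = 1/8

Each player's mixing probability is pinned down by making the *other* player indifferent.
Column indifferent between Left and Right: p·(-4) + (1−p)·7 = p·7 + (1−p)·2 ⟹ 7 + (-11)p = 2 + 5p ⟹ p = 5/16.
Row indifferent between Up and Down: q·(-1) + (1−q)·5 = q·(-8) + (1−q)·6 ⟹ 5 + (-6)q = 6 + (-14)q ⟹ q = 1/8.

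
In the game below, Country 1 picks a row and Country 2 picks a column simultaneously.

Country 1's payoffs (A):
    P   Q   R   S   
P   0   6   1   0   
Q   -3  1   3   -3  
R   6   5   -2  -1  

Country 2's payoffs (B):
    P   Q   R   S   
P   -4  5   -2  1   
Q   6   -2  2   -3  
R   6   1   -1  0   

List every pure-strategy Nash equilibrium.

(P, Q) and (R, P)

Find each player's best response to every opponent strategy; NE are the intersections.
Country 1's best responses — vs P: R (payoff 6); vs Q: P (payoff 6); vs R: Q (payoff 3); vs S: P (payoff 0).
Country 2's best responses — vs P: Q (payoff 5); vs Q: P (payoff 6); vs R: P (payoff 6).
Mutual best responses occur at (P, Q) and (R, P); at each, neither player gains by switching.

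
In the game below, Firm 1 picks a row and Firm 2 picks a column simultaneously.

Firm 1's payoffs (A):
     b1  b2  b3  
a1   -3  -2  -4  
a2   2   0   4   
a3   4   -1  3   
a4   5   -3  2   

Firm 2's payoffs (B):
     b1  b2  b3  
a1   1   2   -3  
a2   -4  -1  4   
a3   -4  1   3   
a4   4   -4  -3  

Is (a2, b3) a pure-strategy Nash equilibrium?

Holding Firm 2 at b3: Firm 1 gets 4 from a2, versus -4 from a1, 3 from a3, 2 from a4. No profitable deviation for Firm 1.
Holding Firm 1 at a2: Firm 2 gets 4 from b3, versus -4 from b1, -1 from b2. No profitable deviation for Firm 2 either.

Yes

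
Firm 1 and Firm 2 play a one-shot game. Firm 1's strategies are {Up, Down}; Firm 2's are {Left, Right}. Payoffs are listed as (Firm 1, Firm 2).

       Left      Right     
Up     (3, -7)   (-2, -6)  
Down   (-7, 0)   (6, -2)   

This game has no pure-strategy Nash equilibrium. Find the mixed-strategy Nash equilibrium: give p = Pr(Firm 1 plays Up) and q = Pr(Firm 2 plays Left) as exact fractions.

Each player's mixing probability is pinned down by making the *other* player indifferent.
Firm 2 indifferent between Left and Right: p·(-7) + (1−p)·0 = p·(-6) + (1−p)·(-2) ⟹ 0 + (-7)p = (-2) + (-4)p ⟹ p = 2/3.
Firm 1 indifferent between Up and Down: q·3 + (1−q)·(-2) = q·(-7) + (1−q)·6 ⟹ (-2) + 5q = 6 + (-13)q ⟹ q = 4/9.

p = 2/3, q = 4/9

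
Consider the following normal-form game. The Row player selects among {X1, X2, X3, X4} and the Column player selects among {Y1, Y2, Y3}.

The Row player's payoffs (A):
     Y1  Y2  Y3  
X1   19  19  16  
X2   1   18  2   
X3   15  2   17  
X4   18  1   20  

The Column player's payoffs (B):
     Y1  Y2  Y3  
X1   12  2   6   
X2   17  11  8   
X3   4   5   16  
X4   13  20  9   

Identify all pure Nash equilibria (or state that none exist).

(X1, Y1)

Find each player's best response to every opponent strategy; NE are the intersections.
The Row player's best responses — vs Y1: X1 (payoff 19); vs Y2: X1 (payoff 19); vs Y3: X4 (payoff 20).
The Column player's best responses — vs X1: Y1 (payoff 12); vs X2: Y1 (payoff 17); vs X3: Y3 (payoff 16); vs X4: Y2 (payoff 20).
The only mutual best response is (X1, Y1); neither player gains by switching there.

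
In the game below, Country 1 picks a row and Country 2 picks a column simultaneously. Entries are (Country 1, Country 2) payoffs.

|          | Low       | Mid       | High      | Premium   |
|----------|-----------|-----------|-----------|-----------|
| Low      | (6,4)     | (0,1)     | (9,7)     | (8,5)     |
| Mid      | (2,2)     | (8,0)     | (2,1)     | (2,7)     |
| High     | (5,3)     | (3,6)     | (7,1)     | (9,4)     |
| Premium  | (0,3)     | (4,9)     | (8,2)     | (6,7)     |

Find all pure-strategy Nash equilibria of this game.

(Low, High)

Check mutual best responses: a cell is a NE iff neither player can gain by unilaterally deviating.
Country 1's best responses — vs Low: Low (payoff 6); vs Mid: Mid (payoff 8); vs High: Low (payoff 9); vs Premium: High (payoff 9).
Country 2's best responses — vs Low: High (payoff 7); vs Mid: Premium (payoff 7); vs High: Mid (payoff 6); vs Premium: Mid (payoff 9).
The only mutual best response is (Low, High); neither player gains by switching there.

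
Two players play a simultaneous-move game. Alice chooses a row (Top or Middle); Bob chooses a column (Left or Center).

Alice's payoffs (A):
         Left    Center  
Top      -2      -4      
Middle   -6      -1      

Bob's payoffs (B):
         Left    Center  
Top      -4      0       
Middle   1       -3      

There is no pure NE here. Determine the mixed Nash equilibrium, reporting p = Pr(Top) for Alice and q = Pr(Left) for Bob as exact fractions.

Each player's mixing probability is pinned down by making the *other* player indifferent.
Bob indifferent between Left and Center: p·(-4) + (1−p)·1 = p·0 + (1−p)·(-3) ⟹ 1 + (-5)p = (-3) + 3p ⟹ p = 1/2.
Alice indifferent between Top and Middle: q·(-2) + (1−q)·(-4) = q·(-6) + (1−q)·(-1) ⟹ (-4) + 2q = (-1) + (-5)q ⟹ q = 3/7.

p = 1/2, q = 3/7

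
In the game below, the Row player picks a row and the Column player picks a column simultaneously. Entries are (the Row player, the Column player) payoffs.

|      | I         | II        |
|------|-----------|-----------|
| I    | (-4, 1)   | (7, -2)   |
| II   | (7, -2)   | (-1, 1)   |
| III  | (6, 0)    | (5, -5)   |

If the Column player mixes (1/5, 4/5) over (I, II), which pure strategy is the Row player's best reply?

Compute the Row player's expected payoff from each pure strategy against the given mix.
I: (1/5)·(-4) + (4/5)·7 = 24/5
II: (1/5)·7 + (4/5)·(-1) = 3/5
III: (1/5)·6 + (4/5)·5 = 26/5
Highest expected payoff is 26/5, from III.

III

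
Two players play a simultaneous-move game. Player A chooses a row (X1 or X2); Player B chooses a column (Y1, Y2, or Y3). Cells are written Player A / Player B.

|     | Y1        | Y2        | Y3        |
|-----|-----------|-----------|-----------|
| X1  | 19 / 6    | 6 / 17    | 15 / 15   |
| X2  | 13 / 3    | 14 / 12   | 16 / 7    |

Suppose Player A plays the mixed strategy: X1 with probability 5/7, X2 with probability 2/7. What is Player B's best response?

Compute Player B's expected payoff from each pure strategy against the given mix.
Y1: (5/7)·6 + (2/7)·3 = 36/7
Y2: (5/7)·17 + (2/7)·12 = 109/7
Y3: (5/7)·15 + (2/7)·7 = 89/7
Highest expected payoff is 109/7, from Y2.

Y2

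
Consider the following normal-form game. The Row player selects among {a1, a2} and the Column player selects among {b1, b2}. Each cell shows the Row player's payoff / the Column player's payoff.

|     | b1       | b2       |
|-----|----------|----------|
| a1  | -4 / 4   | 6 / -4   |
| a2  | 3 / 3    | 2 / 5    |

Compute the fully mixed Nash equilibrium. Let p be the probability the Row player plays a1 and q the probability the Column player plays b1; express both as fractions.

In a mixed NE each player is indifferent between their pure strategies, so the opponent's mix sets the indifference.
The Column player indifferent between b1 and b2: p·4 + (1−p)·3 = p·(-4) + (1−p)·5 ⟹ 3 + 1p = 5 + (-9)p ⟹ p = 1/5.
The Row player indifferent between a1 and a2: q·(-4) + (1−q)·6 = q·3 + (1−q)·2 ⟹ 6 + (-10)q = 2 + 1q ⟹ q = 4/11.

p = 1/5, q = 4/11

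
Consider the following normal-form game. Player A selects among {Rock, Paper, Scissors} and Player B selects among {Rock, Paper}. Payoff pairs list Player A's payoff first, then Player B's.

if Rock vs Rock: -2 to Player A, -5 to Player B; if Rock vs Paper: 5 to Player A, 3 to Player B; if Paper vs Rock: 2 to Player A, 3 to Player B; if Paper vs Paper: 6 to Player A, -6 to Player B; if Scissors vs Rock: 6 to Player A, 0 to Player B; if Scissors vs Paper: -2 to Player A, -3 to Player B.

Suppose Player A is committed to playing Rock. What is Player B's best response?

Paper

With Player A fixed at Rock, Player B's payoffs are: Rock → -5, Paper → 3.
The maximum is 3, achieved by Paper.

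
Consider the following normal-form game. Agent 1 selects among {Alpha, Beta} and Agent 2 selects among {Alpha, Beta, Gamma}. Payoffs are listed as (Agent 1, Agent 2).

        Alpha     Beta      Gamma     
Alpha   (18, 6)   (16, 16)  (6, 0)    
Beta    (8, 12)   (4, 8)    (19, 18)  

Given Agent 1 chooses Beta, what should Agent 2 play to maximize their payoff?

With Agent 1 fixed at Beta, Agent 2's payoffs are: Alpha → 12, Beta → 8, Gamma → 18.
The maximum is 18, achieved by Gamma.

Gamma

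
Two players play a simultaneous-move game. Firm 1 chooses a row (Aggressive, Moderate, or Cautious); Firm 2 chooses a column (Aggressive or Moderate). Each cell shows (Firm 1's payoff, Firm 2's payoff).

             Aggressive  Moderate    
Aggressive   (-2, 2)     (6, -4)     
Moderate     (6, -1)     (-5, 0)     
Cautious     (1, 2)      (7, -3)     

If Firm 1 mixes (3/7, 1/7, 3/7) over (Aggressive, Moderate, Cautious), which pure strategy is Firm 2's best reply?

Compute Firm 2's expected payoff from each pure strategy against the given mix.
Aggressive: (3/7)·2 + (1/7)·(-1) + (3/7)·2 = 11/7
Moderate: (3/7)·(-4) + (1/7)·0 + (3/7)·(-3) = -3
Highest expected payoff is 11/7, from Aggressive.

Aggressive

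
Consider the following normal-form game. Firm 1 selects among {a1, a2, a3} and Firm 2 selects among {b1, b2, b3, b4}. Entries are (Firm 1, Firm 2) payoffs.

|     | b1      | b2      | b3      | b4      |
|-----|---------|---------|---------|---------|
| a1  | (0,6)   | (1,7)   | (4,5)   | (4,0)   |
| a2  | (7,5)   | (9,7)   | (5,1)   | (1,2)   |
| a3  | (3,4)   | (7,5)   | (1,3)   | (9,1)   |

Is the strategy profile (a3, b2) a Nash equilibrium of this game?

No

Holding Firm 2 at b2: Firm 1 gets 7 from a3 but could get 9 by switching to a2. Firm 1 has a profitable deviation.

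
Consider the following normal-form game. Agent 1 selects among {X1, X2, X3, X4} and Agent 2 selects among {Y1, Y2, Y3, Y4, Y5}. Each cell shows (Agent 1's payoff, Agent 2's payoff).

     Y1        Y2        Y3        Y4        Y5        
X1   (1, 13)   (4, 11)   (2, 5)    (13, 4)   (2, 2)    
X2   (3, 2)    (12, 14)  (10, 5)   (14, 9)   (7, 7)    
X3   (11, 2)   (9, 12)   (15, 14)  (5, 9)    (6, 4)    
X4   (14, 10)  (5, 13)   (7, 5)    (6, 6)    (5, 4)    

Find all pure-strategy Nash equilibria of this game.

(X2, Y2) and (X3, Y3)

Find each player's best response to every opponent strategy; NE are the intersections.
Agent 1's best responses — vs Y1: X4 (payoff 14); vs Y2: X2 (payoff 12); vs Y3: X3 (payoff 15); vs Y4: X2 (payoff 14); vs Y5: X2 (payoff 7).
Agent 2's best responses — vs X1: Y1 (payoff 13); vs X2: Y2 (payoff 14); vs X3: Y3 (payoff 14); vs X4: Y2 (payoff 13).
Mutual best responses occur at (X2, Y2) and (X3, Y3); at each, neither player gains by switching.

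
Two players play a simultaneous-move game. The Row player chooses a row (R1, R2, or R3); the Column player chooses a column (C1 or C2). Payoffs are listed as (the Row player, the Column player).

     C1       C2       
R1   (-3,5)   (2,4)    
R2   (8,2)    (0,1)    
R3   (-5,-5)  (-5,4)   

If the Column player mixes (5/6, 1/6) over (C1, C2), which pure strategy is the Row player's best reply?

Compute the Row player's expected payoff from each pure strategy against the given mix.
R1: (5/6)·(-3) + (1/6)·2 = -13/6
R2: (5/6)·8 + (1/6)·0 = 20/3
R3: (5/6)·(-5) + (1/6)·(-5) = -5
Highest expected payoff is 20/3, from R2.

R2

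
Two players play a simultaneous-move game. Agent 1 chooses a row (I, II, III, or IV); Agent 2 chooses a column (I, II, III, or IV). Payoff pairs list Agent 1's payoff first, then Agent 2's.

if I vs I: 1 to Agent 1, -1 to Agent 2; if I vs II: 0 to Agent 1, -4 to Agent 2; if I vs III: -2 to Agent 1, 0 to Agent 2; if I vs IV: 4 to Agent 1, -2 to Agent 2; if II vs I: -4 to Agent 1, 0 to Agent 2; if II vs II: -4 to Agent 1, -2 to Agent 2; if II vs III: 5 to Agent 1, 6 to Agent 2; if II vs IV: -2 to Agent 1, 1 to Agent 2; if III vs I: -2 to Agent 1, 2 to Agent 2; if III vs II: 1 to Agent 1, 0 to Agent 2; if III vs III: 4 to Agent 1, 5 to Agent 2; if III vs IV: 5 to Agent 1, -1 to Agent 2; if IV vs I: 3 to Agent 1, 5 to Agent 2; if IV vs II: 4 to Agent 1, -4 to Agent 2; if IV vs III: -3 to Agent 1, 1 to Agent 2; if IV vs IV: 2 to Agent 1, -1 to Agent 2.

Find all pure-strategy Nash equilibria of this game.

(II, III) and (IV, I)

Find each player's best response to every opponent strategy; NE are the intersections.
Agent 1's best responses — vs I: IV (payoff 3); vs II: IV (payoff 4); vs III: II (payoff 5); vs IV: III (payoff 5).
Agent 2's best responses — vs I: III (payoff 0); vs II: III (payoff 6); vs III: III (payoff 5); vs IV: I (payoff 5).
Mutual best responses occur at (II, III) and (IV, I); at each, neither player gains by switching.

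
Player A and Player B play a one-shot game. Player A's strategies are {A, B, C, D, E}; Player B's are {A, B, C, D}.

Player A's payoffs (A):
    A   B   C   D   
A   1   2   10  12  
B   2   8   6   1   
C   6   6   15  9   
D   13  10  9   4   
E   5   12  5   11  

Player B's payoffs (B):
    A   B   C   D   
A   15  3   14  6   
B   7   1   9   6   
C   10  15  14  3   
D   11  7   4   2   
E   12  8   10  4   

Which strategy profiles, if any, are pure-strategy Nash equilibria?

Check mutual best responses: a cell is a NE iff neither player can gain by unilaterally deviating.
Player A's best responses — vs A: D (payoff 13); vs B: E (payoff 12); vs C: C (payoff 15); vs D: A (payoff 12).
Player B's best responses — vs A: A (payoff 15); vs B: C (payoff 9); vs C: B (payoff 15); vs D: A (payoff 11); vs E: A (payoff 12).
The only mutual best response is (D, A); neither player gains by switching there.

(D, A)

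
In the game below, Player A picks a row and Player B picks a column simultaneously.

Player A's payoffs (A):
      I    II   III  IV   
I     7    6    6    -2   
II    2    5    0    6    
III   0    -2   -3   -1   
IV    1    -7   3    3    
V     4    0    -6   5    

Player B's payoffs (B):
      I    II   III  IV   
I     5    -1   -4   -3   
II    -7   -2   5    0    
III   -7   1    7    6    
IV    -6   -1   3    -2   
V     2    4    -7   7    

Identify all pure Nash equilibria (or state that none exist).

Find each player's best response to every opponent strategy; NE are the intersections.
Player A's best responses — vs I: I (payoff 7); vs II: I (payoff 6); vs III: I (payoff 6); vs IV: II (payoff 6).
Player B's best responses — vs I: I (payoff 5); vs II: III (payoff 5); vs III: III (payoff 7); vs IV: III (payoff 3); vs V: IV (payoff 7).
The only mutual best response is (I, I); neither player gains by switching there.

(I, I)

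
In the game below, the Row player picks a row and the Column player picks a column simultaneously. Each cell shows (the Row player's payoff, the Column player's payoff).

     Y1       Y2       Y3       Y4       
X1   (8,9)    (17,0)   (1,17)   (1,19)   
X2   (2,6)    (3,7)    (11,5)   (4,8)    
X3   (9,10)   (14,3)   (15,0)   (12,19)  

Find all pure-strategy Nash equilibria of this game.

(X3, Y4)

A profile is a Nash equilibrium when each player is best-responding to the other.
The Row player's best responses — vs Y1: X3 (payoff 9); vs Y2: X1 (payoff 17); vs Y3: X3 (payoff 15); vs Y4: X3 (payoff 12).
The Column player's best responses — vs X1: Y4 (payoff 19); vs X2: Y4 (payoff 8); vs X3: Y4 (payoff 19).
The only mutual best response is (X3, Y4); neither player gains by switching there.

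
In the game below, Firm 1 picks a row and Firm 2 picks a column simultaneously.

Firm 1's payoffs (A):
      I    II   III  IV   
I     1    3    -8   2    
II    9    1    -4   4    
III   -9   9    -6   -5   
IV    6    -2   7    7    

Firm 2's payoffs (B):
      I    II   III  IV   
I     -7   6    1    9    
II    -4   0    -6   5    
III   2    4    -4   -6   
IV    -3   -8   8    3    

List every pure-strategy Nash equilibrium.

A profile is a Nash equilibrium when each player is best-responding to the other.
Firm 1's best responses — vs I: II (payoff 9); vs II: III (payoff 9); vs III: IV (payoff 7); vs IV: IV (payoff 7).
Firm 2's best responses — vs I: IV (payoff 9); vs II: IV (payoff 5); vs III: II (payoff 4); vs IV: III (payoff 8).
Mutual best responses occur at (III, II) and (IV, III); at each, neither player gains by switching.

(III, II) and (IV, III)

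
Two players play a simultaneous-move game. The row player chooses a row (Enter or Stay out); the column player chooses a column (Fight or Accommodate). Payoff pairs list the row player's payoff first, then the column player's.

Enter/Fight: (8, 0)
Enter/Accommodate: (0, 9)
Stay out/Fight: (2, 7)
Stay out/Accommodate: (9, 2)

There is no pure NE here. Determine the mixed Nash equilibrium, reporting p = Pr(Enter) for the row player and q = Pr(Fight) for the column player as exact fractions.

p = 5/14, q = 3/5

Each player's mixing probability is pinned down by making the *other* player indifferent.
The column player indifferent between Fight and Accommodate: p·0 + (1−p)·7 = p·9 + (1−p)·2 ⟹ 7 + (-7)p = 2 + 7p ⟹ p = 5/14.
The row player indifferent between Enter and Stay out: q·8 + (1−q)·0 = q·2 + (1−q)·9 ⟹ 0 + 8q = 9 + (-7)q ⟹ q = 3/5.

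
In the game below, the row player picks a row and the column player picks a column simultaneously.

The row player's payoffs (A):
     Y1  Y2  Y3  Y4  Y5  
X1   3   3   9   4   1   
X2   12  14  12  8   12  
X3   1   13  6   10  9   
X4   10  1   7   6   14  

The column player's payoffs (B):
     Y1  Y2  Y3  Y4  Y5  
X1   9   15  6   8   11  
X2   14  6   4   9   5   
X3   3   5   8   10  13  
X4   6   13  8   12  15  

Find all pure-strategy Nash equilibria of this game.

(X2, Y1) and (X4, Y5)

Find each player's best response to every opponent strategy; NE are the intersections.
The row player's best responses — vs Y1: X2 (payoff 12); vs Y2: X2 (payoff 14); vs Y3: X2 (payoff 12); vs Y4: X3 (payoff 10); vs Y5: X4 (payoff 14).
The column player's best responses — vs X1: Y2 (payoff 15); vs X2: Y1 (payoff 14); vs X3: Y5 (payoff 13); vs X4: Y5 (payoff 15).
Mutual best responses occur at (X2, Y1) and (X4, Y5); at each, neither player gains by switching.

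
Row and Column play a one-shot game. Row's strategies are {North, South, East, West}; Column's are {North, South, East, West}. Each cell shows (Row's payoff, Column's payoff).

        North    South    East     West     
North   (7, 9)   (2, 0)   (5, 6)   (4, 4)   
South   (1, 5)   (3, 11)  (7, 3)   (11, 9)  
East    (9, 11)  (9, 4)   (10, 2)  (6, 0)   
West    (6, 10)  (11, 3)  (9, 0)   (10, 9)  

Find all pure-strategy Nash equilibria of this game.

A profile is a Nash equilibrium when each player is best-responding to the other.
Row's best responses — vs North: East (payoff 9); vs South: West (payoff 11); vs East: East (payoff 10); vs West: South (payoff 11).
Column's best responses — vs North: North (payoff 9); vs South: South (payoff 11); vs East: North (payoff 11); vs West: North (payoff 10).
The only mutual best response is (East, North); neither player gains by switching there.

(East, North)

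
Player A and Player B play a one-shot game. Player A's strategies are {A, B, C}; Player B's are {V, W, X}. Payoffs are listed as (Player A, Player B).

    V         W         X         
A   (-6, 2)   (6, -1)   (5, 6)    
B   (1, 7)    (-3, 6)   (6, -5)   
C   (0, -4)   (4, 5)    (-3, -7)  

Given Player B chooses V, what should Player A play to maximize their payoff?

With Player B fixed at V, Player A's payoffs are: A → -6, B → 1, C → 0.
The maximum is 1, achieved by B.

B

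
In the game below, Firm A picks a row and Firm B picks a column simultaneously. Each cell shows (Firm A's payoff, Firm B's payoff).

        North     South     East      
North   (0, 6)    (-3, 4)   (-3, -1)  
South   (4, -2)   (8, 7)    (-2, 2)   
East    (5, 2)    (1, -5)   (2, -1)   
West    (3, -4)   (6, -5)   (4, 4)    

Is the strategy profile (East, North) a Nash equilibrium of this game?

Holding Firm B at North: Firm A gets 5 from East, versus 0 from North, 4 from South, 3 from West. No profitable deviation for Firm A.
Holding Firm A at East: Firm B gets 2 from North, versus -5 from South, -1 from East. No profitable deviation for Firm B either.

Yes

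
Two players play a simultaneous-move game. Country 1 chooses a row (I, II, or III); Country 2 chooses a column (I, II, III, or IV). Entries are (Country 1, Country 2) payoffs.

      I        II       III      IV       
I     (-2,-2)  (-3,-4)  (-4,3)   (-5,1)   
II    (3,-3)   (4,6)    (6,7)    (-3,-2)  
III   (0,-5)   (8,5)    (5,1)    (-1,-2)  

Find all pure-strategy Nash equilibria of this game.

A profile is a Nash equilibrium when each player is best-responding to the other.
Country 1's best responses — vs I: II (payoff 3); vs II: III (payoff 8); vs III: II (payoff 6); vs IV: III (payoff -1).
Country 2's best responses — vs I: III (payoff 3); vs II: III (payoff 7); vs III: II (payoff 5).
Mutual best responses occur at (II, III) and (III, II); at each, neither player gains by switching.

(II, III) and (III, II)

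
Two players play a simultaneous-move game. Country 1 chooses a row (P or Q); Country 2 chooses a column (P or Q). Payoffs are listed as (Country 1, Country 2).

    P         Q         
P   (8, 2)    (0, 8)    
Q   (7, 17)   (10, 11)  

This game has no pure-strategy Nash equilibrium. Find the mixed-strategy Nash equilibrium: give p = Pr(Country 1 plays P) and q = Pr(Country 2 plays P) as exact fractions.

Each player's mixing probability is pinned down by making the *other* player indifferent.
Country 2 indifferent between P and Q: p·2 + (1−p)·17 = p·8 + (1−p)·11 ⟹ 17 + (-15)p = 11 + (-3)p ⟹ p = 1/2.
Country 1 indifferent between P and Q: q·8 + (1−q)·0 = q·7 + (1−q)·10 ⟹ 0 + 8q = 10 + (-3)q ⟹ q = 10/11.

p = 1/2, q = 10/11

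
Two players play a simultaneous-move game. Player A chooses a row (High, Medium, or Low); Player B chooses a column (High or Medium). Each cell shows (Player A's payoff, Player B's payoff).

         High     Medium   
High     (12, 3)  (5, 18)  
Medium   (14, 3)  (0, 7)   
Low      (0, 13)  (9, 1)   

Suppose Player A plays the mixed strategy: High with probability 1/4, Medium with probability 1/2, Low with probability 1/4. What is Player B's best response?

Compute Player B's expected payoff from each pure strategy against the given mix.
High: (1/4)·3 + (1/2)·3 + (1/4)·13 = 11/2
Medium: (1/4)·18 + (1/2)·7 + (1/4)·1 = 33/4
Highest expected payoff is 33/4, from Medium.

Medium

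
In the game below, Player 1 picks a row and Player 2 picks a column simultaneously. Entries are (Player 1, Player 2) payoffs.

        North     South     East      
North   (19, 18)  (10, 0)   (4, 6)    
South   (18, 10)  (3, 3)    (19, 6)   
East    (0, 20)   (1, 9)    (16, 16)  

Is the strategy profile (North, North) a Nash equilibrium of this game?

Holding Player 2 at North: Player 1 gets 19 from North, versus 18 from South, 0 from East. No profitable deviation for Player 1.
Holding Player 1 at North: Player 2 gets 18 from North, versus 0 from South, 6 from East. No profitable deviation for Player 2 either.

Yes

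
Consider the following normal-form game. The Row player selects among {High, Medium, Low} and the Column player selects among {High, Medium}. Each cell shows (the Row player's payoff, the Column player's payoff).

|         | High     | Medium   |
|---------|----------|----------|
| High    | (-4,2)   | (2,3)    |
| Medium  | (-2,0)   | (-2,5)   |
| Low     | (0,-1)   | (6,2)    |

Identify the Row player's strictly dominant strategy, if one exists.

Check whether one of the Row player's strategies beats all alternatives regardless of what the opponent does.
Low strictly dominates: vs High: 0 > each of {-4, -2}; vs Medium: 6 > each of {2, -2}.

Low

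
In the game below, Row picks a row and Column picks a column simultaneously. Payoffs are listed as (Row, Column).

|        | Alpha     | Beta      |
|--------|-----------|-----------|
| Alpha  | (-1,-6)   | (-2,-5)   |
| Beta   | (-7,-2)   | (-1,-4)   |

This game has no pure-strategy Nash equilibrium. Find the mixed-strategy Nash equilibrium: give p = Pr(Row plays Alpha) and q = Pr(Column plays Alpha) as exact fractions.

Each player's mixing probability is pinned down by making the *other* player indifferent.
Column indifferent between Alpha and Beta: p·(-6) + (1−p)·(-2) = p·(-5) + (1−p)·(-4) ⟹ (-2) + (-4)p = (-4) + (-1)p ⟹ p = 2/3.
Row indifferent between Alpha and Beta: q·(-1) + (1−q)·(-2) = q·(-7) + (1−q)·(-1) ⟹ (-2) + 1q = (-1) + (-6)q ⟹ q = 1/7.

p = 2/3, q = 1/7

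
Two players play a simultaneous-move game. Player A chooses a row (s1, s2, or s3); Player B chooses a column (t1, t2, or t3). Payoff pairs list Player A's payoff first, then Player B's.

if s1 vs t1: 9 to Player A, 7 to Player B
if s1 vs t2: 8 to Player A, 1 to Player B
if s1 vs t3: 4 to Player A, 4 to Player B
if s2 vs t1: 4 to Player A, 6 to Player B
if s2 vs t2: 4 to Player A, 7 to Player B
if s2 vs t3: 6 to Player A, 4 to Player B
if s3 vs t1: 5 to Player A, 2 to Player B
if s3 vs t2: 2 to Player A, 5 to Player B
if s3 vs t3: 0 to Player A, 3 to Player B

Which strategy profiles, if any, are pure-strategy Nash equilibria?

(s1, t1)

Find each player's best response to every opponent strategy; NE are the intersections.
Player A's best responses — vs t1: s1 (payoff 9); vs t2: s1 (payoff 8); vs t3: s2 (payoff 6).
Player B's best responses — vs s1: t1 (payoff 7); vs s2: t2 (payoff 7); vs s3: t2 (payoff 5).
The only mutual best response is (s1, t1); neither player gains by switching there.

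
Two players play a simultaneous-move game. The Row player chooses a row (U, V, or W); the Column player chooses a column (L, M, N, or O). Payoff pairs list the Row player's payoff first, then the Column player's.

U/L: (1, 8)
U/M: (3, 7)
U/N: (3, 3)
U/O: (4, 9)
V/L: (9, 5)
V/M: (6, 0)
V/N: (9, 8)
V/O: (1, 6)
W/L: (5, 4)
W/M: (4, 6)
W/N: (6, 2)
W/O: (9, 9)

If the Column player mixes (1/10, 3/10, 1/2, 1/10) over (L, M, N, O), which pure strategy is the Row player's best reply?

V

Compute the Row player's expected payoff from each pure strategy against the given mix.
U: (1/10)·1 + (3/10)·3 + (1/2)·3 + (1/10)·4 = 29/10
V: (1/10)·9 + (3/10)·6 + (1/2)·9 + (1/10)·1 = 73/10
W: (1/10)·5 + (3/10)·4 + (1/2)·6 + (1/10)·9 = 28/5
Highest expected payoff is 73/10, from V.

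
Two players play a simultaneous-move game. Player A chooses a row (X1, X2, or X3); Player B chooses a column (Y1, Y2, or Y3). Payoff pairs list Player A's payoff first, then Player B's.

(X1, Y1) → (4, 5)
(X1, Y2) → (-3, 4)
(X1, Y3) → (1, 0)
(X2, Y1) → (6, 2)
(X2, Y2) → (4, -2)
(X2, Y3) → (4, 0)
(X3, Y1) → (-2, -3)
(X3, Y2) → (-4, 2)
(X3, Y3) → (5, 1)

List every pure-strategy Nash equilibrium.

Find each player's best response to every opponent strategy; NE are the intersections.
Player A's best responses — vs Y1: X2 (payoff 6); vs Y2: X2 (payoff 4); vs Y3: X3 (payoff 5).
Player B's best responses — vs X1: Y1 (payoff 5); vs X2: Y1 (payoff 2); vs X3: Y2 (payoff 2).
The only mutual best response is (X2, Y1); neither player gains by switching there.

(X2, Y1)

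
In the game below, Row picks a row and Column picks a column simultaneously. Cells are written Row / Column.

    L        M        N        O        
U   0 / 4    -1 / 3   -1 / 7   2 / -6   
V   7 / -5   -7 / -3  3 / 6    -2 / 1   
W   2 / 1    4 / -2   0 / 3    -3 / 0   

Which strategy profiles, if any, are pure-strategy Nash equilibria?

(V, N)

A profile is a Nash equilibrium when each player is best-responding to the other.
Row's best responses — vs L: V (payoff 7); vs M: W (payoff 4); vs N: V (payoff 3); vs O: U (payoff 2).
Column's best responses — vs U: N (payoff 7); vs V: N (payoff 6); vs W: N (payoff 3).
The only mutual best response is (V, N); neither player gains by switching there.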